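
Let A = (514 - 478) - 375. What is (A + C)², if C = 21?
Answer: 101124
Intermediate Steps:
A = -339 (A = 36 - 375 = -339)
(A + C)² = (-339 + 21)² = (-318)² = 101124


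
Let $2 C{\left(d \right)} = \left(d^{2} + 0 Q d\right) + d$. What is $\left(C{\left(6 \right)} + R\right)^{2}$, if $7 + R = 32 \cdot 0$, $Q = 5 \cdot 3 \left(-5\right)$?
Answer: $196$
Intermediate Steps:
$Q = -75$ ($Q = 15 \left(-5\right) = -75$)
$R = -7$ ($R = -7 + 32 \cdot 0 = -7 + 0 = -7$)
$C{\left(d \right)} = \frac{d}{2} + \frac{d^{2}}{2}$ ($C{\left(d \right)} = \frac{\left(d^{2} + 0 \left(-75\right) d\right) + d}{2} = \frac{\left(d^{2} + 0 d\right) + d}{2} = \frac{\left(d^{2} + 0\right) + d}{2} = \frac{d^{2} + d}{2} = \frac{d + d^{2}}{2} = \frac{d}{2} + \frac{d^{2}}{2}$)
$\left(C{\left(6 \right)} + R\right)^{2} = \left(\frac{1}{2} \cdot 6 \left(1 + 6\right) - 7\right)^{2} = \left(\frac{1}{2} \cdot 6 \cdot 7 - 7\right)^{2} = \left(21 - 7\right)^{2} = 14^{2} = 196$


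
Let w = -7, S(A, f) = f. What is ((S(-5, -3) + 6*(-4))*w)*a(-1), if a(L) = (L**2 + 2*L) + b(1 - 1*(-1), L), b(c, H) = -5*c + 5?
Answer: -1134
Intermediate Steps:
b(c, H) = 5 - 5*c
a(L) = -5 + L**2 + 2*L (a(L) = (L**2 + 2*L) + (5 - 5*(1 - 1*(-1))) = (L**2 + 2*L) + (5 - 5*(1 + 1)) = (L**2 + 2*L) + (5 - 5*2) = (L**2 + 2*L) + (5 - 10) = (L**2 + 2*L) - 5 = -5 + L**2 + 2*L)
((S(-5, -3) + 6*(-4))*w)*a(-1) = ((-3 + 6*(-4))*(-7))*(-5 + (-1)**2 + 2*(-1)) = ((-3 - 24)*(-7))*(-5 + 1 - 2) = -27*(-7)*(-6) = 189*(-6) = -1134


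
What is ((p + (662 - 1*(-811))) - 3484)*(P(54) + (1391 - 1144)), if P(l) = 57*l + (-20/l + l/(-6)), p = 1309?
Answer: -2327572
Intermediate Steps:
P(l) = -20/l + 341*l/6 (P(l) = 57*l + (-20/l + l*(-⅙)) = 57*l + (-20/l - l/6) = -20/l + 341*l/6)
((p + (662 - 1*(-811))) - 3484)*(P(54) + (1391 - 1144)) = ((1309 + (662 - 1*(-811))) - 3484)*((-20/54 + (341/6)*54) + (1391 - 1144)) = ((1309 + (662 + 811)) - 3484)*((-20*1/54 + 3069) + 247) = ((1309 + 1473) - 3484)*((-10/27 + 3069) + 247) = (2782 - 3484)*(82853/27 + 247) = -702*89522/27 = -2327572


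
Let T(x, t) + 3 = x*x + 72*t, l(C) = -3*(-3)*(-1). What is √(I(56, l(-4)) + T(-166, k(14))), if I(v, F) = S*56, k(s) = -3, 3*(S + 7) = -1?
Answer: √242337/3 ≈ 164.09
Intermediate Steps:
S = -22/3 (S = -7 + (⅓)*(-1) = -7 - ⅓ = -22/3 ≈ -7.3333)
l(C) = -9 (l(C) = 9*(-1) = -9)
T(x, t) = -3 + x² + 72*t (T(x, t) = -3 + (x*x + 72*t) = -3 + (x² + 72*t) = -3 + x² + 72*t)
I(v, F) = -1232/3 (I(v, F) = -22/3*56 = -1232/3)
√(I(56, l(-4)) + T(-166, k(14))) = √(-1232/3 + (-3 + (-166)² + 72*(-3))) = √(-1232/3 + (-3 + 27556 - 216)) = √(-1232/3 + 27337) = √(80779/3) = √242337/3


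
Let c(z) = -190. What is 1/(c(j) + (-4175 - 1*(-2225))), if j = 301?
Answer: -1/2140 ≈ -0.00046729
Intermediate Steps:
1/(c(j) + (-4175 - 1*(-2225))) = 1/(-190 + (-4175 - 1*(-2225))) = 1/(-190 + (-4175 + 2225)) = 1/(-190 - 1950) = 1/(-2140) = -1/2140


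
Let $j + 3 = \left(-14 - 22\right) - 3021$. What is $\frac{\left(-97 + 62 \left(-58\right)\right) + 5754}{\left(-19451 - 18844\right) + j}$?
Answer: $- \frac{229}{4595} \approx -0.049837$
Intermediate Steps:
$j = -3060$ ($j = -3 - 3057 = -3060$)
$\frac{\left(-97 + 62 \left(-58\right)\right) + 5754}{\left(-19451 - 18844\right) + j} = \frac{\left(-97 + 62 \left(-58\right)\right) + 5754}{\left(-19451 - 18844\right) - 3060} = \frac{\left(-97 - 3596\right) + 5754}{-38295 - 3060} = \frac{-3693 + 5754}{-41355} = 2061 \left(- \frac{1}{41355}\right) = - \frac{229}{4595}$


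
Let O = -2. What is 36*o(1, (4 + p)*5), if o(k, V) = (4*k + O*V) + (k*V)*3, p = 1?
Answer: 1044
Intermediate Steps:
o(k, V) = -2*V + 4*k + 3*V*k (o(k, V) = (4*k - 2*V) + (k*V)*3 = (-2*V + 4*k) + (V*k)*3 = (-2*V + 4*k) + 3*V*k = -2*V + 4*k + 3*V*k)
36*o(1, (4 + p)*5) = 36*(-2*(4 + 1)*5 + 4*1 + 3*((4 + 1)*5)*1) = 36*(-10*5 + 4 + 3*(5*5)*1) = 36*(-2*25 + 4 + 3*25*1) = 36*(-50 + 4 + 75) = 36*29 = 1044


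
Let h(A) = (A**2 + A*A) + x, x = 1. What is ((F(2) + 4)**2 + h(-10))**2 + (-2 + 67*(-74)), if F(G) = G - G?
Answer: 42129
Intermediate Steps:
h(A) = 1 + 2*A**2 (h(A) = (A**2 + A*A) + 1 = (A**2 + A**2) + 1 = 2*A**2 + 1 = 1 + 2*A**2)
F(G) = 0
((F(2) + 4)**2 + h(-10))**2 + (-2 + 67*(-74)) = ((0 + 4)**2 + (1 + 2*(-10)**2))**2 + (-2 + 67*(-74)) = (4**2 + (1 + 2*100))**2 + (-2 - 4958) = (16 + (1 + 200))**2 - 4960 = (16 + 201)**2 - 4960 = 217**2 - 4960 = 47089 - 4960 = 42129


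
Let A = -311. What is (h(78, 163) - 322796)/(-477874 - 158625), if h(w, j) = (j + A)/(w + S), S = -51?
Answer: 8715640/17185473 ≈ 0.50715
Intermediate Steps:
h(w, j) = (-311 + j)/(-51 + w) (h(w, j) = (j - 311)/(w - 51) = (-311 + j)/(-51 + w))
(h(78, 163) - 322796)/(-477874 - 158625) = ((-311 + 163)/(-51 + 78) - 322796)/(-477874 - 158625) = (-148/27 - 322796)/(-636499) = ((1/27)*(-148) - 322796)*(-1/636499) = (-148/27 - 322796)*(-1/636499) = -8715640/27*(-1/636499) = 8715640/17185473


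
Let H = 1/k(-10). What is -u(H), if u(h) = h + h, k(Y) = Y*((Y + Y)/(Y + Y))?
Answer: ⅕ ≈ 0.20000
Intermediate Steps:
k(Y) = Y (k(Y) = Y*((2*Y)/((2*Y))) = Y*((2*Y)*(1/(2*Y))) = Y*1 = Y)
H = -⅒ (H = 1/(-10) = -⅒ ≈ -0.10000)
u(h) = 2*h
-u(H) = -2*(-1)/10 = -1*(-⅕) = ⅕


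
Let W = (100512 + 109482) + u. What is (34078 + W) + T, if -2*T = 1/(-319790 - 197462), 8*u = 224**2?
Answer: 258981869377/1034504 ≈ 2.5034e+5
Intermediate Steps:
u = 6272 (u = (1/8)*224**2 = (1/8)*50176 = 6272)
T = 1/1034504 (T = -1/(2*(-319790 - 197462)) = -1/2/(-517252) = -1/2*(-1/517252) = 1/1034504 ≈ 9.6665e-7)
W = 216266 (W = (100512 + 109482) + 6272 = 209994 + 6272 = 216266)
(34078 + W) + T = (34078 + 216266) + 1/1034504 = 250344 + 1/1034504 = 258981869377/1034504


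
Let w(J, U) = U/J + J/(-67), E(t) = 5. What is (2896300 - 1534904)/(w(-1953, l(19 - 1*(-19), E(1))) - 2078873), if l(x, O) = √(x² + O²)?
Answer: -48457436062070192805144/73994225765732450603455 + 11935381875732*√1469/73994225765732450603455 ≈ -0.65488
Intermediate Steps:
l(x, O) = √(O² + x²)
w(J, U) = -J/67 + U/J (w(J, U) = U/J + J*(-1/67) = U/J - J/67 = -J/67 + U/J)
(2896300 - 1534904)/(w(-1953, l(19 - 1*(-19), E(1))) - 2078873) = (2896300 - 1534904)/((-1/67*(-1953) + √(5² + (19 - 1*(-19))²)/(-1953)) - 2078873) = 1361396/((1953/67 + √(25 + (19 + 19)²)*(-1/1953)) - 2078873) = 1361396/((1953/67 + √(25 + 38²)*(-1/1953)) - 2078873) = 1361396/((1953/67 + √(25 + 1444)*(-1/1953)) - 2078873) = 1361396/((1953/67 + √1469*(-1/1953)) - 2078873) = 1361396/((1953/67 - √1469/1953) - 2078873) = 1361396/(-139282538/67 - √1469/1953)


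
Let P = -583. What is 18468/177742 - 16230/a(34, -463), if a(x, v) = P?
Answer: 1447759752/51811793 ≈ 27.943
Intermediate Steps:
a(x, v) = -583
18468/177742 - 16230/a(34, -463) = 18468/177742 - 16230/(-583) = 18468*(1/177742) - 16230*(-1/583) = 9234/88871 + 16230/583 = 1447759752/51811793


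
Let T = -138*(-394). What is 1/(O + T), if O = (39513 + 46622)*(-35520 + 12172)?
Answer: -1/2011025608 ≈ -4.9726e-10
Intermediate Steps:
T = 54372
O = -2011079980 (O = 86135*(-23348) = -2011079980)
1/(O + T) = 1/(-2011079980 + 54372) = 1/(-2011025608) = -1/2011025608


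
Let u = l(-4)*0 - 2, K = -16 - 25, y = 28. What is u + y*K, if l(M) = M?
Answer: -1150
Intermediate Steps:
K = -41
u = -2 (u = -4*0 - 2 = 0 - 2 = -2)
u + y*K = -2 + 28*(-41) = -2 - 1148 = -1150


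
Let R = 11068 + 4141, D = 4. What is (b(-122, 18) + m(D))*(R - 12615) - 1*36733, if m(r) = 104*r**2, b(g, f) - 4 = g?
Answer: 3973591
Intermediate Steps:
b(g, f) = 4 + g
R = 15209
(b(-122, 18) + m(D))*(R - 12615) - 1*36733 = ((4 - 122) + 104*4**2)*(15209 - 12615) - 1*36733 = (-118 + 104*16)*2594 - 36733 = (-118 + 1664)*2594 - 36733 = 1546*2594 - 36733 = 4010324 - 36733 = 3973591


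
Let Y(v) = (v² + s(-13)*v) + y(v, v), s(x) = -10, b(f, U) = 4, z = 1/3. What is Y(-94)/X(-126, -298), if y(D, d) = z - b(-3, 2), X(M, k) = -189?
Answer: -29317/567 ≈ -51.705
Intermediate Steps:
z = ⅓ ≈ 0.33333
y(D, d) = -11/3 (y(D, d) = ⅓ - 1*4 = ⅓ - 4 = -11/3)
Y(v) = -11/3 + v² - 10*v (Y(v) = (v² - 10*v) - 11/3 = -11/3 + v² - 10*v)
Y(-94)/X(-126, -298) = (-11/3 + (-94)² - 10*(-94))/(-189) = (-11/3 + 8836 + 940)*(-1/189) = (29317/3)*(-1/189) = -29317/567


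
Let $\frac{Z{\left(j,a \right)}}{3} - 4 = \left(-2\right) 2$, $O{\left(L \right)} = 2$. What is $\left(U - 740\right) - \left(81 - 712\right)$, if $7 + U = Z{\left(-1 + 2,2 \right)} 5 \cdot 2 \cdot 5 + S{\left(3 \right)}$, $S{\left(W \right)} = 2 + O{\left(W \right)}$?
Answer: $-112$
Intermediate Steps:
$S{\left(W \right)} = 4$ ($S{\left(W \right)} = 2 + 2 = 4$)
$Z{\left(j,a \right)} = 0$ ($Z{\left(j,a \right)} = 12 + 3 \left(\left(-2\right) 2\right) = 12 + 3 \left(-4\right) = 12 - 12 = 0$)
$U = -3$ ($U = -7 + \left(0 \cdot 5 \cdot 2 \cdot 5 + 4\right) = -7 + \left(0 \cdot 10 \cdot 5 + 4\right) = -7 + \left(0 \cdot 50 + 4\right) = -7 + \left(0 + 4\right) = -7 + 4 = -3$)
$\left(U - 740\right) - \left(81 - 712\right) = \left(-3 - 740\right) - \left(81 - 712\right) = \left(-3 - 740\right) - -631 = -743 + 631 = -112$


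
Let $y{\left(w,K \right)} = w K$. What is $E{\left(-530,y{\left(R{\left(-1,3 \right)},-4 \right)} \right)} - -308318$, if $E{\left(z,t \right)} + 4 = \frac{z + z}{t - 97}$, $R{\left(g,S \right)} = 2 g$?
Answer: $\frac{27441006}{89} \approx 3.0833 \cdot 10^{5}$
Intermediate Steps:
$y{\left(w,K \right)} = K w$
$E{\left(z,t \right)} = -4 + \frac{2 z}{-97 + t}$ ($E{\left(z,t \right)} = -4 + \frac{z + z}{t - 97} = -4 + \frac{2 z}{-97 + t}$)
$E{\left(-530,y{\left(R{\left(-1,3 \right)},-4 \right)} \right)} - -308318 = \frac{2 \left(194 - 530 - 2 \left(- 4 \cdot 2 \left(-1\right)\right)\right)}{-97 - 4 \cdot 2 \left(-1\right)} - -308318 = \frac{2 \left(194 - 530 - 2 \left(\left(-4\right) \left(-2\right)\right)\right)}{-97 - -8} + 308318 = \frac{2 \left(194 - 530 - 16\right)}{-97 + 8} + 308318 = \frac{2 \left(194 - 530 - 16\right)}{-89} + 308318 = 2 \left(- \frac{1}{89}\right) \left(-352\right) + 308318 = \frac{704}{89} + 308318 = \frac{27441006}{89}$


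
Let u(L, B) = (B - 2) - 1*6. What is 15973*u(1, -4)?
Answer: -191676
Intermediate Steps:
u(L, B) = -8 + B (u(L, B) = (-2 + B) - 6 = -8 + B)
15973*u(1, -4) = 15973*(-8 - 4) = 15973*(-12) = -191676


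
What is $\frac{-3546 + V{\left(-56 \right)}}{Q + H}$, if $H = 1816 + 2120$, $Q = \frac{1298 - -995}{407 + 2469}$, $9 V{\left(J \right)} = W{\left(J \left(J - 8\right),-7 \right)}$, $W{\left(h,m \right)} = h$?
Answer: $- \frac{81477080}{101900061} \approx -0.79958$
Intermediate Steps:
$V{\left(J \right)} = \frac{J \left(-8 + J\right)}{9}$ ($V{\left(J \right)} = \frac{J \left(J - 8\right)}{9} = \frac{J \left(-8 + J\right)}{9}$)
$Q = \frac{2293}{2876}$ ($Q = \frac{1298 + \left(-107 + 1102\right)}{2876} = \left(1298 + 995\right) \frac{1}{2876} = 2293 \cdot \frac{1}{2876} = \frac{2293}{2876} \approx 0.79729$)
$H = 3936$
$\frac{-3546 + V{\left(-56 \right)}}{Q + H} = \frac{-3546 + \frac{1}{9} \left(-56\right) \left(-8 - 56\right)}{\frac{2293}{2876} + 3936} = \frac{-3546 + \frac{1}{9} \left(-56\right) \left(-64\right)}{\frac{11322229}{2876}} = \left(-3546 + \frac{3584}{9}\right) \frac{2876}{11322229} = \left(- \frac{28330}{9}\right) \frac{2876}{11322229} = - \frac{81477080}{101900061}$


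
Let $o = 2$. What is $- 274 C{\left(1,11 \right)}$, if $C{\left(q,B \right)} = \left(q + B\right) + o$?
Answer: $-3836$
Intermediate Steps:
$C{\left(q,B \right)} = 2 + B + q$ ($C{\left(q,B \right)} = \left(q + B\right) + 2 = \left(B + q\right) + 2 = 2 + B + q$)
$- 274 C{\left(1,11 \right)} = - 274 \left(2 + 11 + 1\right) = \left(-274\right) 14 = -3836$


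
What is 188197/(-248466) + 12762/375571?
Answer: -67510412395/93316624086 ≈ -0.72346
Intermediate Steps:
188197/(-248466) + 12762/375571 = 188197*(-1/248466) + 12762*(1/375571) = -188197/248466 + 12762/375571 = -67510412395/93316624086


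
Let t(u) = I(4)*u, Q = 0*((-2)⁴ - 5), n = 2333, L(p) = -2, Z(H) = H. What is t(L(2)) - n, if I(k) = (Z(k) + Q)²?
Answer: -2365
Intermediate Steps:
Q = 0 (Q = 0*(16 - 5) = 0*11 = 0)
I(k) = k² (I(k) = (k + 0)² = k²)
t(u) = 16*u (t(u) = 4²*u = 16*u)
t(L(2)) - n = 16*(-2) - 1*2333 = -32 - 2333 = -2365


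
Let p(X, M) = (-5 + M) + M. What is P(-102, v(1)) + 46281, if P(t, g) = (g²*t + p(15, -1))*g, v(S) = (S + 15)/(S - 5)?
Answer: 52837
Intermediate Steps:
v(S) = (15 + S)/(-5 + S)
p(X, M) = -5 + 2*M
P(t, g) = g*(-7 + t*g²) (P(t, g) = (g²*t + (-5 + 2*(-1)))*g = (t*g² + (-5 - 2))*g = (t*g² - 7)*g = (-7 + t*g²)*g = g*(-7 + t*g²))
P(-102, v(1)) + 46281 = ((15 + 1)/(-5 + 1))*(-7 - 102*(15 + 1)²/(-5 + 1)²) + 46281 = (16/(-4))*(-7 - 102*(16/(-4))²) + 46281 = (-¼*16)*(-7 - 102*(-¼*16)²) + 46281 = -4*(-7 - 102*(-4)²) + 46281 = -4*(-7 - 102*16) + 46281 = -4*(-7 - 1632) + 46281 = -4*(-1639) + 46281 = 6556 + 46281 = 52837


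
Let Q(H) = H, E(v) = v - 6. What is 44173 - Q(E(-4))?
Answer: 44183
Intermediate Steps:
E(v) = -6 + v
44173 - Q(E(-4)) = 44173 - (-6 - 4) = 44173 - 1*(-10) = 44173 + 10 = 44183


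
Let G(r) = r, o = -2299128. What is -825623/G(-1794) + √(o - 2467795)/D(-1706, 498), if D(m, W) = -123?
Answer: 825623/1794 - I*√4766923/123 ≈ 460.21 - 17.751*I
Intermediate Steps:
-825623/G(-1794) + √(o - 2467795)/D(-1706, 498) = -825623/(-1794) + √(-2299128 - 2467795)/(-123) = -825623*(-1/1794) + √(-4766923)*(-1/123) = 825623/1794 + (I*√4766923)*(-1/123) = 825623/1794 - I*√4766923/123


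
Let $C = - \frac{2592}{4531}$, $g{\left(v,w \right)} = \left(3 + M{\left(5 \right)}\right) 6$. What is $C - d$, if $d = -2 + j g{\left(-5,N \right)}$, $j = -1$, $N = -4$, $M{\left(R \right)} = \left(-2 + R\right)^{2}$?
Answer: $\frac{332702}{4531} \approx 73.428$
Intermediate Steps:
$g{\left(v,w \right)} = 72$ ($g{\left(v,w \right)} = \left(3 + \left(-2 + 5\right)^{2}\right) 6 = \left(3 + 3^{2}\right) 6 = \left(3 + 9\right) 6 = 12 \cdot 6 = 72$)
$d = -74$ ($d = -2 - 72 = -74$)
$C = - \frac{2592}{4531}$ ($C = \left(-2592\right) \frac{1}{4531} = - \frac{2592}{4531} \approx -0.57206$)
$C - d = - \frac{2592}{4531} - -74 = - \frac{2592}{4531} + 74 = \frac{332702}{4531}$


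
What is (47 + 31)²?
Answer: 6084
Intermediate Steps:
(47 + 31)² = 78² = 6084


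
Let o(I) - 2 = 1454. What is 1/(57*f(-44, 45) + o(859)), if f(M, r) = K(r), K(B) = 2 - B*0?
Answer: 1/1570 ≈ 0.00063694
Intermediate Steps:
K(B) = 2 (K(B) = 2 - 1*0 = 2 + 0 = 2)
o(I) = 1456 (o(I) = 2 + 1454 = 1456)
f(M, r) = 2
1/(57*f(-44, 45) + o(859)) = 1/(57*2 + 1456) = 1/(114 + 1456) = 1/1570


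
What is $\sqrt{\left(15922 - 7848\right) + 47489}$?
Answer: $\sqrt{55563} \approx 235.72$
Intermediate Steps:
$\sqrt{\left(15922 - 7848\right) + 47489} = \sqrt{8074 + 47489} = \sqrt{55563}$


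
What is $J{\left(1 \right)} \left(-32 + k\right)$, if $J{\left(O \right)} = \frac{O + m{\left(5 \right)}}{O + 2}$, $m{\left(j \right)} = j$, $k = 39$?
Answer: $14$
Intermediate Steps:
$J{\left(O \right)} = \frac{5 + O}{2 + O}$ ($J{\left(O \right)} = \frac{O + 5}{O + 2} = \frac{5 + O}{2 + O}$)
$J{\left(1 \right)} \left(-32 + k\right) = \frac{5 + 1}{2 + 1} \left(-32 + 39\right) = \frac{1}{3} \cdot 6 \cdot 7 = 2 \cdot 7 = 14$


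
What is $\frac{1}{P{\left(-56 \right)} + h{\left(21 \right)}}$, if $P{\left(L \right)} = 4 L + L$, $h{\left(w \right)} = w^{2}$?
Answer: $\frac{1}{161} \approx 0.0062112$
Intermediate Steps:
$P{\left(L \right)} = 5 L$
$\frac{1}{P{\left(-56 \right)} + h{\left(21 \right)}} = \frac{1}{5 \left(-56\right) + 21^{2}} = \frac{1}{-280 + 441} = \frac{1}{161}$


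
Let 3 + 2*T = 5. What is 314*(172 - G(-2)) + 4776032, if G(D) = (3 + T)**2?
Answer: 4825016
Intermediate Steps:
T = 1 (T = -3/2 + (1/2)*5 = -3/2 + 5/2 = 1)
G(D) = 16 (G(D) = (3 + 1)**2 = 4**2 = 16)
314*(172 - G(-2)) + 4776032 = 314*(172 - 1*16) + 4776032 = 314*(172 - 16) + 4776032 = 314*156 + 4776032 = 48984 + 4776032 = 4825016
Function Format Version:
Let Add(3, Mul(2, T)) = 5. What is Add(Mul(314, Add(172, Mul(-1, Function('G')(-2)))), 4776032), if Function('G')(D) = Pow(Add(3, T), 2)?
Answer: 4825016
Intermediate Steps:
T = 1 (T = Add(Rational(-3, 2), Mul(Rational(1, 2), 5)) = Add(Rational(-3, 2), Rational(5, 2)) = 1)
Function('G')(D) = 16 (Function('G')(D) = Pow(Add(3, 1), 2) = Pow(4, 2) = 16)
Add(Mul(314, Add(172, Mul(-1, Function('G')(-2)))), 4776032) = Add(Mul(314, Add(172, Mul(-1, 16))), 4776032) = Add(Mul(314, Add(172, -16)), 4776032) = Add(Mul(314, 156), 4776032) = Add(48984, 4776032) = 4825016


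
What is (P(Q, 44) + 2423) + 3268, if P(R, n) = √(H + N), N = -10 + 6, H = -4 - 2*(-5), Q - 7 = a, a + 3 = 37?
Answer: 5691 + √2 ≈ 5692.4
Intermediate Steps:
a = 34 (a = -3 + 37 = 34)
Q = 41 (Q = 7 + 34 = 41)
H = 6 (H = -4 + 10 = 6)
N = -4
P(R, n) = √2 (P(R, n) = √(6 - 4) = √2)
(P(Q, 44) + 2423) + 3268 = (√2 + 2423) + 3268 = (2423 + √2) + 3268 = 5691 + √2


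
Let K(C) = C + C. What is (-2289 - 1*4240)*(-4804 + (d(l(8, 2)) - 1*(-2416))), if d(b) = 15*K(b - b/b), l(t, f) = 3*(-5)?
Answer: 18725172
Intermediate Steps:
l(t, f) = -15
K(C) = 2*C
d(b) = -30 + 30*b (d(b) = 15*(2*(b - b/b)) = 15*(2*(b - 1*1)) = 15*(2*(b - 1)) = 15*(2*(-1 + b)) = 15*(-2 + 2*b) = -30 + 30*b)
(-2289 - 1*4240)*(-4804 + (d(l(8, 2)) - 1*(-2416))) = (-2289 - 1*4240)*(-4804 + ((-30 + 30*(-15)) - 1*(-2416))) = (-2289 - 4240)*(-4804 + ((-30 - 450) + 2416)) = -6529*(-4804 + (-480 + 2416)) = -6529*(-4804 + 1936) = -6529*(-2868) = 18725172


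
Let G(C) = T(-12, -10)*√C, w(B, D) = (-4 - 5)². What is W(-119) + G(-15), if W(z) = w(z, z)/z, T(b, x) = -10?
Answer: -81/119 - 10*I*√15 ≈ -0.68067 - 38.73*I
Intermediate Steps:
w(B, D) = 81 (w(B, D) = (-9)² = 81)
G(C) = -10*√C
W(z) = 81/z
W(-119) + G(-15) = 81/(-119) - 10*I*√15 = 81*(-1/119) - 10*I*√15 = -81/119 - 10*I*√15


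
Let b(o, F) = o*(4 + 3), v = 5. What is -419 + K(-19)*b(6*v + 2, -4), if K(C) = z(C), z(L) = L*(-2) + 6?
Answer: 9437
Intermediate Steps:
z(L) = 6 - 2*L (z(L) = -2*L + 6 = 6 - 2*L)
K(C) = 6 - 2*C
b(o, F) = 7*o (b(o, F) = o*7 = 7*o)
-419 + K(-19)*b(6*v + 2, -4) = -419 + (6 - 2*(-19))*(7*(6*5 + 2)) = -419 + (6 + 38)*(7*(30 + 2)) = -419 + 44*(7*32) = -419 + 44*224 = -419 + 9856 = 9437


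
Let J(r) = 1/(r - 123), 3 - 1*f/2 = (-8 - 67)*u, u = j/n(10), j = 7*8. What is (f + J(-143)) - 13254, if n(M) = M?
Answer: -3300529/266 ≈ -12408.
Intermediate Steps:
j = 56
u = 28/5 (u = 56/10 = 56*(1/10) = 28/5 ≈ 5.6000)
f = 846 (f = 6 - 2*(-8 - 67)*28/5 = 6 - (-150)*28/5 = 6 - 2*(-420) = 6 + 840 = 846)
J(r) = 1/(-123 + r)
(f + J(-143)) - 13254 = (846 + 1/(-123 - 143)) - 13254 = (846 + 1/(-266)) - 13254 = (846 - 1/266) - 13254 = 225035/266 - 13254 = -3300529/266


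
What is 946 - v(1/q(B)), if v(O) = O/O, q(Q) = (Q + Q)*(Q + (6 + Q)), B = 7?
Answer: 945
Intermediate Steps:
q(Q) = 2*Q*(6 + 2*Q) (q(Q) = (2*Q)*(6 + 2*Q) = 2*Q*(6 + 2*Q))
v(O) = 1
946 - v(1/q(B)) = 946 - 1*1 = 946 - 1 = 945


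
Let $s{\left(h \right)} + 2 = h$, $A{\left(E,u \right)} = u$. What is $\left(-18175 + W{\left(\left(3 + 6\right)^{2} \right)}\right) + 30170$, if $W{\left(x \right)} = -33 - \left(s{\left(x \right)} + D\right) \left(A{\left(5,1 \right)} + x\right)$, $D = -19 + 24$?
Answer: $5074$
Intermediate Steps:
$s{\left(h \right)} = -2 + h$
$D = 5$
$W{\left(x \right)} = -33 - \left(1 + x\right) \left(3 + x\right)$ ($W{\left(x \right)} = -33 - \left(\left(-2 + x\right) + 5\right) \left(1 + x\right) = -33 - \left(3 + x\right) \left(1 + x\right) = -33 - \left(1 + x\right) \left(3 + x\right)$)
$\left(-18175 + W{\left(\left(3 + 6\right)^{2} \right)}\right) + 30170 = \left(-18175 - \left(36 + \left(\left(3 + 6\right)^{2}\right)^{2} + 4 \left(3 + 6\right)^{2}\right)\right) + 30170 = \left(-18175 - \left(36 + 324 + \left(9^{2}\right)^{2}\right)\right) + 30170 = \left(-18175 - 6921\right) + 30170 = -25096 + 30170 = 5074$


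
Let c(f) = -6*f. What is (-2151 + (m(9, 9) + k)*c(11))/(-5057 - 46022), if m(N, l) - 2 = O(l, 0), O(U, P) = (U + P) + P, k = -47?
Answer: -225/51079 ≈ -0.0044049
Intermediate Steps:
O(U, P) = U + 2*P (O(U, P) = (P + U) + P = U + 2*P)
m(N, l) = 2 + l (m(N, l) = 2 + (l + 2*0) = 2 + (l + 0) = 2 + l)
(-2151 + (m(9, 9) + k)*c(11))/(-5057 - 46022) = (-2151 + ((2 + 9) - 47)*(-6*11))/(-5057 - 46022) = (-2151 + (11 - 47)*(-66))/(-51079) = (-2151 - 36*(-66))*(-1/51079) = (-2151 + 2376)*(-1/51079) = 225*(-1/51079) = -225/51079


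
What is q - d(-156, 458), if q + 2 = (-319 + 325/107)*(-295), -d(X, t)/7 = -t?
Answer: 9630104/107 ≈ 90001.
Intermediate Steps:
d(X, t) = 7*t (d(X, t) = -(-7)*t = 7*t)
q = 9973146/107 (q = -2 + (-319 + 325/107)*(-295) = -2 - 33808/107*(-295) = -2 + 9973360/107 = 9973146/107 ≈ 93207.)
q - d(-156, 458) = 9973146/107 - 7*458 = 9973146/107 - 1*3206 = 9973146/107 - 3206 = 9630104/107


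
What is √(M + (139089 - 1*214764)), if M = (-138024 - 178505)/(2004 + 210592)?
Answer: I*√855088687242521/106298 ≈ 275.09*I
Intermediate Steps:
M = -316529/212596 ≈ -1.4889
√(M + (139089 - 1*214764)) = √(-316529/212596 + (139089 - 1*214764)) = √(-316529/212596 + (139089 - 214764)) = √(-316529/212596 - 75675) = √(-16088518829/212596) = I*√855088687242521/106298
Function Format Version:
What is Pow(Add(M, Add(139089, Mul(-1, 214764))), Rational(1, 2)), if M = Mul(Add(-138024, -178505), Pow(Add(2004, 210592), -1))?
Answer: Mul(Rational(1, 106298), I, Pow(855088687242521, Rational(1, 2))) ≈ Mul(275.09, I)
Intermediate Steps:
M = Rational(-316529, 212596) (M = Mul(-316529, Pow(212596, -1)) = Mul(-316529, Rational(1, 212596)) = Rational(-316529, 212596) ≈ -1.4889)
Pow(Add(M, Add(139089, Mul(-1, 214764))), Rational(1, 2)) = Pow(Add(Rational(-316529, 212596), Add(139089, Mul(-1, 214764))), Rational(1, 2)) = Pow(Add(Rational(-316529, 212596), Add(139089, -214764)), Rational(1, 2)) = Pow(Add(Rational(-316529, 212596), -75675), Rational(1, 2)) = Pow(Rational(-16088518829, 212596), Rational(1, 2)) = Mul(Rational(1, 106298), I, Pow(855088687242521, Rational(1, 2)))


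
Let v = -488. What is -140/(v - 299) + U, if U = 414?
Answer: 325958/787 ≈ 414.18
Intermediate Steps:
-140/(v - 299) + U = -140/(-488 - 299) + 414 = -140/(-787) + 414 = -1/787*(-140) + 414 = 140/787 + 414 = 325958/787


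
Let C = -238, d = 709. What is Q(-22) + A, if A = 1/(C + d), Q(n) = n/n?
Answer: 472/471 ≈ 1.0021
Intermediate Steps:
Q(n) = 1
A = 1/471 (A = 1/(-238 + 709) = 1/471 ≈ 0.0021231)
Q(-22) + A = 1 + 1/471 = 472/471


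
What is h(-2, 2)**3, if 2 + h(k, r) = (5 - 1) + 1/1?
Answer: 27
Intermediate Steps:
h(k, r) = 3 (h(k, r) = -2 + ((5 - 1) + 1/1) = -2 + (4 + 1) = -2 + 5 = 3)
h(-2, 2)**3 = 3**3 = 27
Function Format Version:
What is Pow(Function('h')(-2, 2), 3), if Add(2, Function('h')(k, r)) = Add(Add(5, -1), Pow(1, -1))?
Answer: 27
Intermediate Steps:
Function('h')(k, r) = 3 (Function('h')(k, r) = Add(-2, Add(Add(5, -1), Pow(1, -1))) = Add(-2, Add(4, 1)) = Add(-2, 5) = 3)
Pow(Function('h')(-2, 2), 3) = Pow(3, 3) = 27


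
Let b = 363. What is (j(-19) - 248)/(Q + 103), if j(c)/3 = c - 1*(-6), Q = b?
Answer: -287/466 ≈ -0.61588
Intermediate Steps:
Q = 363
j(c) = 18 + 3*c (j(c) = 3*(c - 1*(-6)) = 3*(c + 6) = 3*(6 + c) = 18 + 3*c)
(j(-19) - 248)/(Q + 103) = ((18 + 3*(-19)) - 248)/(363 + 103) = ((18 - 57) - 248)/466 = (-39 - 248)*(1/466) = -287*1/466 = -287/466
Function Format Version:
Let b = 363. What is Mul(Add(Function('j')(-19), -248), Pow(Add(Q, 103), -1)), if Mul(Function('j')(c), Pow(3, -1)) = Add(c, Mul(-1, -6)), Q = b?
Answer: Rational(-287, 466) ≈ -0.61588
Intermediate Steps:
Q = 363
Function('j')(c) = Add(18, Mul(3, c)) (Function('j')(c) = Mul(3, Add(c, Mul(-1, -6))) = Mul(3, Add(c, 6)) = Mul(3, Add(6, c)) = Add(18, Mul(3, c)))
Mul(Add(Function('j')(-19), -248), Pow(Add(Q, 103), -1)) = Mul(Add(Add(18, Mul(3, -19)), -248), Pow(Add(363, 103), -1)) = Mul(Add(Add(18, -57), -248), Pow(466, -1)) = Mul(Add(-39, -248), Rational(1, 466)) = Mul(-287, Rational(1, 466)) = Rational(-287, 466)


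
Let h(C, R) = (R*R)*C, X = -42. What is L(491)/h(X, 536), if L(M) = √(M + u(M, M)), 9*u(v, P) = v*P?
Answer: -5*√2455/18099648 ≈ -1.3688e-5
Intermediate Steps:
u(v, P) = P*v/9 (u(v, P) = (v*P)/9 = (P*v)/9 = P*v/9)
h(C, R) = C*R² (h(C, R) = R²*C = C*R²)
L(M) = √(M + M²/9) (L(M) = √(M + M*M/9) = √(M + M²/9))
L(491)/h(X, 536) = (√(491*(9 + 491))/3)/((-42*536²)) = (√(491*500)/3)/((-42*287296)) = (√245500/3)/(-12066432) = ((10*√2455)/3)*(-1/12066432) = (10*√2455/3)*(-1/12066432) = -5*√2455/18099648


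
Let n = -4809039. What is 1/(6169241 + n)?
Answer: 1/1360202 ≈ 7.3518e-7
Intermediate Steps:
1/(6169241 + n) = 1/(6169241 - 4809039) = 1/1360202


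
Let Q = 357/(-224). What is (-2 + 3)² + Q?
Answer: -19/32 ≈ -0.59375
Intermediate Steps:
Q = -51/32 (Q = 357*(-1/224) = -51/32 ≈ -1.5938)
(-2 + 3)² + Q = (-2 + 3)² - 51/32 = 1² - 51/32 = 1 - 51/32 = -19/32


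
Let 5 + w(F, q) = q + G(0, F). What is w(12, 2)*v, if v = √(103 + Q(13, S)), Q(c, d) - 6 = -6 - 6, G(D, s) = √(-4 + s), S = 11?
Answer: √97*(-3 + 2*√2) ≈ -1.6898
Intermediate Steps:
Q(c, d) = -6 (Q(c, d) = 6 + (-6 - 6) = 6 - 12 = -6)
w(F, q) = -5 + q + √(-4 + F) (w(F, q) = -5 + (q + √(-4 + F)) = -5 + q + √(-4 + F))
v = √97 (v = √(103 - 6) = √97 ≈ 9.8489)
w(12, 2)*v = (-5 + 2 + √(-4 + 12))*√97 = (-5 + 2 + √8)*√97 = (-5 + 2 + 2*√2)*√97 = (-3 + 2*√2)*√97 = √97*(-3 + 2*√2)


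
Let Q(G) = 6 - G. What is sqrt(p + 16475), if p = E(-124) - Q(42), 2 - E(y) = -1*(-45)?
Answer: 2*sqrt(4117) ≈ 128.33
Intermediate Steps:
E(y) = -43 (E(y) = 2 - (-1)*(-45) = 2 - 1*45 = 2 - 45 = -43)
p = -7 (p = -43 - (6 - 1*42) = -43 - (6 - 42) = -43 - 1*(-36) = -43 + 36 = -7)
sqrt(p + 16475) = sqrt(-7 + 16475) = sqrt(16468) = 2*sqrt(4117)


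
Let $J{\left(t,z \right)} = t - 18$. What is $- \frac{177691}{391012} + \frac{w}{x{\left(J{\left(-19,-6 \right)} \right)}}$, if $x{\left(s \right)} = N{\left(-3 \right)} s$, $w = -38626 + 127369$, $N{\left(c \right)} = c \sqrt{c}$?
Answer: $- \frac{177691}{391012} - \frac{29581 i \sqrt{3}}{111} \approx -0.45444 - 461.58 i$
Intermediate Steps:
$J{\left(t,z \right)} = -18 + t$
$N{\left(c \right)} = c^{\frac{3}{2}}$
$w = 88743$
$x{\left(s \right)} = - 3 i s \sqrt{3}$ ($x{\left(s \right)} = \left(-3\right)^{\frac{3}{2}} s = - 3 i \sqrt{3} s = - 3 i s \sqrt{3}$)
$- \frac{177691}{391012} + \frac{w}{x{\left(J{\left(-19,-6 \right)} \right)}} = - \frac{177691}{391012} + \frac{88743}{\left(-3\right) i \left(-18 - 19\right) \sqrt{3}} = \left(-177691\right) \frac{1}{391012} + \frac{88743}{\left(-3\right) i \left(-37\right) \sqrt{3}} = - \frac{177691}{391012} + \frac{88743}{111 i \sqrt{3}} = - \frac{177691}{391012} + 88743 \left(- \frac{i \sqrt{3}}{333}\right) = - \frac{177691}{391012} - \frac{29581 i \sqrt{3}}{111}$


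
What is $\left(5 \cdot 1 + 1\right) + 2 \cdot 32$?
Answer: $70$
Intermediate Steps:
$\left(5 \cdot 1 + 1\right) + 2 \cdot 32 = \left(5 + 1\right) + 64 = 6 + 64 = 70$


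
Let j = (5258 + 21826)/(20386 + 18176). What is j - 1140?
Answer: -7322266/6427 ≈ -1139.3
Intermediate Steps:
j = 4514/6427 (j = 27084/38562 = 27084*(1/38562) = 4514/6427 ≈ 0.70235)
j - 1140 = 4514/6427 - 1140 = -7322266/6427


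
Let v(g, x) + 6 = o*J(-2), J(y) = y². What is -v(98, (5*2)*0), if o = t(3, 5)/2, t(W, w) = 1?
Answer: 4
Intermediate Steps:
o = ½ (o = 1/2 = 1*(½) = ½ ≈ 0.50000)
v(g, x) = -4 (v(g, x) = -6 + (½)*(-2)² = -6 + (½)*4 = -6 + 2 = -4)
-v(98, (5*2)*0) = -1*(-4) = 4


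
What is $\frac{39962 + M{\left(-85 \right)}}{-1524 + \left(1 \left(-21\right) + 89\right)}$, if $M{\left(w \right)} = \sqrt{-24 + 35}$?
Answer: $- \frac{1537}{56} - \frac{\sqrt{11}}{1456} \approx -27.449$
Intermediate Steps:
$M{\left(w \right)} = \sqrt{11}$
$\frac{39962 + M{\left(-85 \right)}}{-1524 + \left(1 \left(-21\right) + 89\right)} = \frac{39962 + \sqrt{11}}{-1524 + \left(1 \left(-21\right) + 89\right)} = \frac{39962 + \sqrt{11}}{-1524 + \left(-21 + 89\right)} = \frac{39962 + \sqrt{11}}{-1524 + 68} = \frac{39962 + \sqrt{11}}{-1456} = \left(39962 + \sqrt{11}\right) \left(- \frac{1}{1456}\right) = - \frac{1537}{56} - \frac{\sqrt{11}}{1456}$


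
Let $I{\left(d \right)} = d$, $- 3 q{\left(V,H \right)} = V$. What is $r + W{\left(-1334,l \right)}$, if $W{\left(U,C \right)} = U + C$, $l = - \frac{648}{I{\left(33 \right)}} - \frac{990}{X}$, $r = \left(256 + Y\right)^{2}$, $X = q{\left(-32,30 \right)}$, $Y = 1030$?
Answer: $\frac{290813521}{176} \approx 1.6524 \cdot 10^{6}$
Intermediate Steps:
$q{\left(V,H \right)} = - \frac{V}{3}$
$X = \frac{32}{3}$ ($X = \left(- \frac{1}{3}\right) \left(-32\right) = \frac{32}{3} \approx 10.667$)
$r = 1653796$ ($r = \left(256 + 1030\right)^{2} = 1286^{2} = 1653796$)
$l = - \frac{19791}{176}$ ($l = - \frac{648}{33} - \frac{990}{\frac{32}{3}} = \left(-648\right) \frac{1}{33} - \frac{1485}{16} = - \frac{216}{11} - \frac{1485}{16} = - \frac{19791}{176} \approx -112.45$)
$W{\left(U,C \right)} = C + U$
$r + W{\left(-1334,l \right)} = 1653796 - \frac{254575}{176} = \frac{290813521}{176}$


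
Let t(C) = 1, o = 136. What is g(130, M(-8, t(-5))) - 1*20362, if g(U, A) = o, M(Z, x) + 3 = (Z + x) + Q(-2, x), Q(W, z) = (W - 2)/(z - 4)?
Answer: -20226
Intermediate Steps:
Q(W, z) = (-2 + W)/(-4 + z)
M(Z, x) = -3 + Z + x - 4/(-4 + x) (M(Z, x) = -3 + ((Z + x) + (-2 - 2)/(-4 + x)) = -3 + ((Z + x) - 4/(-4 + x)) = -3 + (Z + x - 4/(-4 + x)) = -3 + Z + x - 4/(-4 + x))
g(U, A) = 136
g(130, M(-8, t(-5))) - 1*20362 = 136 - 1*20362 = 136 - 20362 = -20226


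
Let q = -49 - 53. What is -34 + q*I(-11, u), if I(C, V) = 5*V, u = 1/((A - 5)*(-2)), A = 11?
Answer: 17/2 ≈ 8.5000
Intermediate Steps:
u = -1/12 (u = 1/((11 - 5)*(-2)) = -½/6 = (⅙)*(-½) = -1/12 ≈ -0.083333)
q = -102
-34 + q*I(-11, u) = -34 - 510*(-1)/12 = -34 - 102*(-5/12) = -34 + 85/2 = 17/2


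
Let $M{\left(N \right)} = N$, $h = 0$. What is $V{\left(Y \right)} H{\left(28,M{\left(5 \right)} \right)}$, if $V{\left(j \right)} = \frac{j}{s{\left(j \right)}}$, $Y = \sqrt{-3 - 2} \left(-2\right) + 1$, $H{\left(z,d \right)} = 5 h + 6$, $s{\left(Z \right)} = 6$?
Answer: $1 - 2 i \sqrt{5} \approx 1.0 - 4.4721 i$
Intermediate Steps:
$H{\left(z,d \right)} = 6$ ($H{\left(z,d \right)} = 5 \cdot 0 + 6 = 0 + 6 = 6$)
$Y = 1 - 2 i \sqrt{5}$ ($Y = \sqrt{-5} \left(-2\right) + 1 = i \sqrt{5} \left(-2\right) + 1 = - 2 i \sqrt{5} + 1 = 1 - 2 i \sqrt{5} \approx 1.0 - 4.4721 i$)
$V{\left(j \right)} = \frac{j}{6}$
$V{\left(Y \right)} H{\left(28,M{\left(5 \right)} \right)} = \frac{1 - 2 i \sqrt{5}}{6} \cdot 6 = \left(\frac{1}{6} - \frac{i \sqrt{5}}{3}\right) 6 = 1 - 2 i \sqrt{5}$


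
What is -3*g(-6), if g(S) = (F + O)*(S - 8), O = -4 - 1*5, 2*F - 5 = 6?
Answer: -147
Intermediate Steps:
F = 11/2 (F = 5/2 + (1/2)*6 = 5/2 + 3 = 11/2 ≈ 5.5000)
O = -9 (O = -4 - 5 = -9)
g(S) = 28 - 7*S/2 (g(S) = (11/2 - 9)*(S - 8) = -7*(-8 + S)/2 = 28 - 7*S/2)
-3*g(-6) = -3*(28 - 7/2*(-6)) = -3*(28 + 21) = -3*49 = -147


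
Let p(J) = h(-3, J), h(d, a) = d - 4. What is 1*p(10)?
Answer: -7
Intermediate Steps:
h(d, a) = -4 + d
p(J) = -7 (p(J) = -4 - 3 = -7)
1*p(10) = 1*(-7) = -7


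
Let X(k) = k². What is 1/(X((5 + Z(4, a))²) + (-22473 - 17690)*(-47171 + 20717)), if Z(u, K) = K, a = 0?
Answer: 1/1062472627 ≈ 9.4120e-10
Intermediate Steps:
1/(X((5 + Z(4, a))²) + (-22473 - 17690)*(-47171 + 20717)) = 1/(((5 + 0)²)² + (-22473 - 17690)*(-47171 + 20717)) = 1/((5²)² - 40163*(-26454)) = 1/(25² + 1062472002) = 1/(625 + 1062472002) = 1/1062472627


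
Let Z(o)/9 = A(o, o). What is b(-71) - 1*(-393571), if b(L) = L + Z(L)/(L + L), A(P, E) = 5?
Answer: 55876955/142 ≈ 3.9350e+5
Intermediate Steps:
Z(o) = 45 (Z(o) = 9*5 = 45)
b(L) = L + 45/(2*L) (b(L) = L + 45/(L + L) = L + 45/(2*L))
b(-71) - 1*(-393571) = (-71 + (45/2)/(-71)) - 1*(-393571) = (-71 + (45/2)*(-1/71)) + 393571 = (-71 - 45/142) + 393571 = -10127/142 + 393571 = 55876955/142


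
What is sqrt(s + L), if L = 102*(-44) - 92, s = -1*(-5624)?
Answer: 6*sqrt(29) ≈ 32.311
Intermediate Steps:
s = 5624
L = -4580 (L = -4488 - 92 = -4580)
sqrt(s + L) = sqrt(5624 - 4580) = sqrt(1044) = 6*sqrt(29)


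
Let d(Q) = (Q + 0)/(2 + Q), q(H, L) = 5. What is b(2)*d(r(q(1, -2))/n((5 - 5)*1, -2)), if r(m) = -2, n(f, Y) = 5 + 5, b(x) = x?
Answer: -2/9 ≈ -0.22222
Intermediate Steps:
n(f, Y) = 10
d(Q) = Q/(2 + Q)
b(2)*d(r(q(1, -2))/n((5 - 5)*1, -2)) = 2*((-2/10)/(2 - 2/10)) = 2*((-2*⅒)/(2 - 2*⅒)) = 2*(-1/(5*(2 - ⅕))) = 2*(-1/(5*9/5)) = 2*(-⅕*5/9) = 2*(-⅑) = -2/9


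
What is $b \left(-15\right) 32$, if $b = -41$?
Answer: $19680$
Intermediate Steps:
$b \left(-15\right) 32 = \left(-41\right) \left(-15\right) 32 = 615 \cdot 32 = 19680$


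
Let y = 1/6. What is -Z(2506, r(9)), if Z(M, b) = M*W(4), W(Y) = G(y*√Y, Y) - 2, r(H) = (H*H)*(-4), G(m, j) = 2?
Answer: 0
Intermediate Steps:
y = ⅙ (y = 1*(⅙) = ⅙ ≈ 0.16667)
r(H) = -4*H² (r(H) = H²*(-4) = -4*H²)
W(Y) = 0 (W(Y) = 2 - 2 = 0)
Z(M, b) = 0 (Z(M, b) = M*0 = 0)
-Z(2506, r(9)) = -1*0 = 0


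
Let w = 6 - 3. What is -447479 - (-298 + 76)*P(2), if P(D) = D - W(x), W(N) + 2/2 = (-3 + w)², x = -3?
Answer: -446813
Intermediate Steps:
w = 3
W(N) = -1 (W(N) = -1 + (-3 + 3)² = -1 + 0² = -1 + 0 = -1)
P(D) = 1 + D (P(D) = D - 1*(-1) = D + 1 = 1 + D)
-447479 - (-298 + 76)*P(2) = -447479 - (-298 + 76)*(1 + 2) = -447479 - (-222)*3 = -447479 - 1*(-666) = -447479 + 666 = -446813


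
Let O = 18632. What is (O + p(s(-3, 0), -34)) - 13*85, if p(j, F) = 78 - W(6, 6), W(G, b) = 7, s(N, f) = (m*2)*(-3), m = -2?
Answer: 17598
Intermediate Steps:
s(N, f) = 12 (s(N, f) = -2*2*(-3) = -4*(-3) = 12)
p(j, F) = 71 (p(j, F) = 78 - 1*7 = 78 - 7 = 71)
(O + p(s(-3, 0), -34)) - 13*85 = (18632 + 71) - 13*85 = 18703 - 1105 = 17598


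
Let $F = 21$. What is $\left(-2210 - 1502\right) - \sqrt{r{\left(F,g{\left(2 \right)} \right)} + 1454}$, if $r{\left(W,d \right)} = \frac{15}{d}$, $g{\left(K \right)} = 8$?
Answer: $-3712 - \frac{\sqrt{23294}}{4} \approx -3750.2$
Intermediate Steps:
$\left(-2210 - 1502\right) - \sqrt{r{\left(F,g{\left(2 \right)} \right)} + 1454} = \left(-2210 - 1502\right) - \sqrt{\frac{15}{8} + 1454} = \left(-2210 - 1502\right) - \sqrt{15 \cdot \frac{1}{8} + 1454} = -3712 - \sqrt{\frac{15}{8} + 1454} = -3712 - \sqrt{\frac{11647}{8}} = -3712 - \frac{\sqrt{23294}}{4}$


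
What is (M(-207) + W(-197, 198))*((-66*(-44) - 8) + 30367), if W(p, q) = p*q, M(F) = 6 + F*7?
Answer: -1345455087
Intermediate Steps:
M(F) = 6 + 7*F
(M(-207) + W(-197, 198))*((-66*(-44) - 8) + 30367) = ((6 + 7*(-207)) - 197*198)*((-66*(-44) - 8) + 30367) = ((6 - 1449) - 39006)*((2904 - 8) + 30367) = (-1443 - 39006)*(2896 + 30367) = -40449*33263 = -1345455087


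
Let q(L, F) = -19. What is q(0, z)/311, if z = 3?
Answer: -19/311 ≈ -0.061093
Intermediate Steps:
q(0, z)/311 = -19/311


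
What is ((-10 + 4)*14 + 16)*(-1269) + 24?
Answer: 86316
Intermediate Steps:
((-10 + 4)*14 + 16)*(-1269) + 24 = (-6*14 + 16)*(-1269) + 24 = (-84 + 16)*(-1269) + 24 = -68*(-1269) + 24 = 86292 + 24 = 86316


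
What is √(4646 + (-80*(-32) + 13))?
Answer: √7219 ≈ 84.965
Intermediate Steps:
√(4646 + (-80*(-32) + 13)) = √(4646 + (2560 + 13)) = √(4646 + 2573) = √7219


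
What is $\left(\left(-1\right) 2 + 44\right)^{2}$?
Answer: $1764$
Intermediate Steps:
$\left(\left(-1\right) 2 + 44\right)^{2} = \left(-2 + 44\right)^{2} = 42^{2} = 1764$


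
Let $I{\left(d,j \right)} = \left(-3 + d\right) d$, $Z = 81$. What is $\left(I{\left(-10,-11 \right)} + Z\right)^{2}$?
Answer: $44521$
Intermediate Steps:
$I{\left(d,j \right)} = d \left(-3 + d\right)$
$\left(I{\left(-10,-11 \right)} + Z\right)^{2} = \left(- 10 \left(-3 - 10\right) + 81\right)^{2} = \left(\left(-10\right) \left(-13\right) + 81\right)^{2} = \left(130 + 81\right)^{2} = 211^{2} = 44521$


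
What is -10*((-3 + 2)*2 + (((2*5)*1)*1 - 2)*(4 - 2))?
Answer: -140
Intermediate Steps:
-10*((-3 + 2)*2 + (((2*5)*1)*1 - 2)*(4 - 2)) = -10*(-1*2 + ((10*1)*1 - 2)*2) = -10*(-2 + (10*1 - 2)*2) = -10*(-2 + (10 - 2)*2) = -10*(-2 + 8*2) = -10*(-2 + 16) = -10*14 = -140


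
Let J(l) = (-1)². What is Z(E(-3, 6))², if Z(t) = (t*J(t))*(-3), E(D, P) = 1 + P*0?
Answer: 9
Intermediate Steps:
E(D, P) = 1 (E(D, P) = 1 + 0 = 1)
J(l) = 1
Z(t) = -3*t (Z(t) = (t*1)*(-3) = t*(-3) = -3*t)
Z(E(-3, 6))² = (-3*1)² = (-3)² = 9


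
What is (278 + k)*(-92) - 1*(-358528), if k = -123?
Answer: 344268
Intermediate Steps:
(278 + k)*(-92) - 1*(-358528) = (278 - 123)*(-92) - 1*(-358528) = 155*(-92) + 358528 = -14260 + 358528 = 344268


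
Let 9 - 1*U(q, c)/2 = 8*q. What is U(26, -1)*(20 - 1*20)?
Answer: 0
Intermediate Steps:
U(q, c) = 18 - 16*q
U(26, -1)*(20 - 1*20) = (18 - 16*26)*(20 - 1*20) = (18 - 416)*(20 - 20) = -398*0 = 0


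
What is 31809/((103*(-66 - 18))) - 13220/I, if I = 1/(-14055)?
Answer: 535867665797/2884 ≈ 1.8581e+8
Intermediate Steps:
I = -1/14055 ≈ -7.1149e-5
31809/((103*(-66 - 18))) - 13220/I = 31809/((103*(-66 - 18))) - 13220/(-1/14055) = 31809/((103*(-84))) - 13220*(-14055) = 31809/(-8652) + 185807100 = 31809*(-1/8652) + 185807100 = -10603/2884 + 185807100 = 535867665797/2884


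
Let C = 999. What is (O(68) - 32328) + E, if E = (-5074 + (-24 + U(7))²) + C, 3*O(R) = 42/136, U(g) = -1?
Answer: -2432897/68 ≈ -35778.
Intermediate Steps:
O(R) = 7/68 (O(R) = (42/136)/3 = (42*(1/136))/3 = (⅓)*(21/68) = 7/68)
E = -3450 (E = (-5074 + (-24 - 1)²) + 999 = (-5074 + (-25)²) + 999 = (-5074 + 625) + 999 = -4449 + 999 = -3450)
(O(68) - 32328) + E = (7/68 - 32328) - 3450 = -2198297/68 - 3450 = -2432897/68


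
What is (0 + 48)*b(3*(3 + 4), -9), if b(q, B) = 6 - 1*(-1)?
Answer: 336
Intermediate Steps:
b(q, B) = 7 (b(q, B) = 6 + 1 = 7)
(0 + 48)*b(3*(3 + 4), -9) = (0 + 48)*7 = 48*7 = 336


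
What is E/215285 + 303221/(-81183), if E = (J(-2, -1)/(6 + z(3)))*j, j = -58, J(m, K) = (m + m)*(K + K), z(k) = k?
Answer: -195849355259/52432446465 ≈ -3.7353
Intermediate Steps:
J(m, K) = 4*K*m (J(m, K) = (2*m)*(2*K) = 4*K*m)
E = -464/9 (E = ((4*(-1)*(-2))/(6 + 3))*(-58) = (8/9)*(-58) = -464/9 ≈ -51.556)
E/215285 + 303221/(-81183) = -464/9/215285 + 303221/(-81183) = -464/9*1/215285 + 303221*(-1/81183) = -464/1937565 - 303221/81183 = -195849355259/52432446465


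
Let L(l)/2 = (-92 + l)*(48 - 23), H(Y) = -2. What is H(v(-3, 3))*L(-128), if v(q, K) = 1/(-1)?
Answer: 22000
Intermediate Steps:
v(q, K) = -1
L(l) = -4600 + 50*l (L(l) = 2*((-92 + l)*(48 - 23)) = 2*((-92 + l)*25) = 2*(-2300 + 25*l) = -4600 + 50*l)
H(v(-3, 3))*L(-128) = -2*(-4600 + 50*(-128)) = -2*(-4600 - 6400) = -2*(-11000) = 22000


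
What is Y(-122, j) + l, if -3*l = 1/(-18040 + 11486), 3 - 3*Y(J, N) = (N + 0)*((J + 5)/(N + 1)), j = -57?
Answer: 22404877/550536 ≈ 40.696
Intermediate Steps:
Y(J, N) = 1 - N*(5 + J)/(3*(1 + N)) (Y(J, N) = 1 - (N + 0)*(J + 5)/(N + 1)/3 = 1 - N*(5 + J)/(1 + N)/3 = 1 - N*(5 + J)/(3*(1 + N)))
l = 1/19662 (l = -1/(3*(-18040 + 11486)) = -1/3/(-6554) = -1/3*(-1/6554) = 1/19662 ≈ 5.0860e-5)
Y(-122, j) + l = (3 - 2*(-57) - 1*(-122)*(-57))/(3*(1 - 57)) + 1/19662 = (1/3)*(3 + 114 - 6954)/(-56) + 1/19662 = (1/3)*(-1/56)*(-6837) + 1/19662 = 2279/56 + 1/19662 = 22404877/550536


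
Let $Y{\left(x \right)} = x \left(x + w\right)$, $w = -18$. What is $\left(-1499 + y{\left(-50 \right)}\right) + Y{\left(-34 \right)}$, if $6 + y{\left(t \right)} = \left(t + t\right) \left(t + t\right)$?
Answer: $10263$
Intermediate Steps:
$y{\left(t \right)} = -6 + 4 t^{2}$ ($y{\left(t \right)} = -6 + \left(t + t\right) \left(t + t\right) = -6 + 2 t 2 t = -6 + 4 t^{2}$)
$Y{\left(x \right)} = x \left(-18 + x\right)$ ($Y{\left(x \right)} = x \left(x - 18\right) = x \left(-18 + x\right)$)
$\left(-1499 + y{\left(-50 \right)}\right) + Y{\left(-34 \right)} = \left(-1499 - \left(6 - 4 \left(-50\right)^{2}\right)\right) - 34 \left(-18 - 34\right) = \left(-1499 + \left(-6 + 4 \cdot 2500\right)\right) - -1768 = \left(-1499 + \left(-6 + 10000\right)\right) + 1768 = \left(-1499 + 9994\right) + 1768 = 8495 + 1768 = 10263$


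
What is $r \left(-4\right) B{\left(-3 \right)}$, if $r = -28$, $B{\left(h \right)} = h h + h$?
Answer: $672$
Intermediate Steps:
$B{\left(h \right)} = h + h^{2}$ ($B{\left(h \right)} = h^{2} + h = h + h^{2}$)
$r \left(-4\right) B{\left(-3 \right)} = \left(-28\right) \left(-4\right) \left(- 3 \left(1 - 3\right)\right) = 112 \left(\left(-3\right) \left(-2\right)\right) = 112 \cdot 6 = 672$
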